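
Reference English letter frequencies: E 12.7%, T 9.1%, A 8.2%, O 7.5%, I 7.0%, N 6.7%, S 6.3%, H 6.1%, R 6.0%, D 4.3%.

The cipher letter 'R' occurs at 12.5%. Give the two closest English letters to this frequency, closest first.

Step 1: Observed frequency of 'R' is 12.5%.
Step 2: Compute distances to each reference frequency and sort:
  E (12.7%): difference = 0.2% <-- BEST
  T (9.1%): difference = 3.4% <-- RUNNER-UP
  A (8.2%): difference = 4.3%
  O (7.5%): difference = 5.0%
  I (7.0%): difference = 5.5%
Step 3: Most likely is 'E' (12.7%, diff 0.2%); second most likely is 'T' (9.1%, diff 3.4%).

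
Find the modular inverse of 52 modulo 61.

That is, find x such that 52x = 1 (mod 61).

Step 1: We need x such that 52 * x = 1 (mod 61).
Step 2: Using the extended Euclidean algorithm or trial:
  52 * 27 = 1404 = 23 * 61 + 1.
Step 3: Since 1404 mod 61 = 1, the inverse is x = 27.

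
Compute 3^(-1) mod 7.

Step 1: We need x such that 3 * x = 1 (mod 7).
Step 2: Using the extended Euclidean algorithm or trial:
  3 * 5 = 15 = 2 * 7 + 1.
Step 3: Since 15 mod 7 = 1, the inverse is x = 5.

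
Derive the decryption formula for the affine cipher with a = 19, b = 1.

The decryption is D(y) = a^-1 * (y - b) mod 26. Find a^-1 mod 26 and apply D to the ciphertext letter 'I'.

Step 1: Find a^-1, the modular inverse of 19 mod 26.
Step 2: We need 19 * a^-1 = 1 (mod 26).
Step 3: 19 * 11 = 209 = 8 * 26 + 1, so a^-1 = 11.
Step 4: D(y) = 11(y - 1) mod 26.
Step 5: Apply to 'I' (y = 8): D(8) = 11 * (8 - 1) mod 26 = 11 * 7 mod 26 = 25 -> 'Z'.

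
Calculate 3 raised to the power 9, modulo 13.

Step 1: Compute 3^9 mod 13 step by step, reducing modulo 13 at each step.
  3^1 mod 13 = 3
  3^2 mod 13 = (3 * 3) mod 13 = 9
  3^3 mod 13 = (9 * 3) mod 13 = 1
  3^4 mod 13 = (1 * 3) mod 13 = 3
  3^5 mod 13 = (3 * 3) mod 13 = 9
  3^6 mod 13 = (9 * 3) mod 13 = 1
  3^7 mod 13 = (1 * 3) mod 13 = 3
  3^8 mod 13 = (3 * 3) mod 13 = 9
  3^9 mod 13 = (9 * 3) mod 13 = 1
Step 2: Result = 1.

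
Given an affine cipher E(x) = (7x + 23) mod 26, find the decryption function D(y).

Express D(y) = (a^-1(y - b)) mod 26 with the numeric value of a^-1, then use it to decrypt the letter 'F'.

Step 1: Find a^-1, the modular inverse of 7 mod 26.
Step 2: We need 7 * a^-1 = 1 (mod 26).
Step 3: 7 * 15 = 105 = 4 * 26 + 1, so a^-1 = 15.
Step 4: D(y) = 15(y - 23) mod 26.
Step 5: Apply to 'F' (y = 5): D(5) = 15 * (5 - 23) mod 26 = 15 * -18 mod 26 = 16 -> 'Q'.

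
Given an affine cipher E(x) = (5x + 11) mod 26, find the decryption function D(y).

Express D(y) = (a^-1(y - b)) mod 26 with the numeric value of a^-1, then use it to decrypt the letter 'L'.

Step 1: Find a^-1, the modular inverse of 5 mod 26.
Step 2: We need 5 * a^-1 = 1 (mod 26).
Step 3: 5 * 21 = 105 = 4 * 26 + 1, so a^-1 = 21.
Step 4: D(y) = 21(y - 11) mod 26.
Step 5: Apply to 'L' (y = 11): D(11) = 21 * (11 - 11) mod 26 = 21 * 0 mod 26 = 0 -> 'A'.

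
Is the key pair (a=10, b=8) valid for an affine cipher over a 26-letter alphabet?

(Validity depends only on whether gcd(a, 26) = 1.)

Step 1: Compute gcd(10, 26).
Step 2: gcd(10, 26) = 2.
Since gcd = 2 != 1, 10 shares a common factor with 26, so it cannot be used.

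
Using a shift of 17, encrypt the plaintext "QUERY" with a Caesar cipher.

Step 1: For each letter, shift forward by 17 positions (mod 26).
  Q (position 16) -> position (16+17) mod 26 = 7 -> H
  U (position 20) -> position (20+17) mod 26 = 11 -> L
  E (position 4) -> position (4+17) mod 26 = 21 -> V
  R (position 17) -> position (17+17) mod 26 = 8 -> I
  Y (position 24) -> position (24+17) mod 26 = 15 -> P
Result: HLVIP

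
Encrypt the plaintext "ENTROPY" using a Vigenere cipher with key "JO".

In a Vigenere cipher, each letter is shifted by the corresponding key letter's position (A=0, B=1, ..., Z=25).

Step 1: Repeat key to match plaintext length:
  Plaintext: ENTROPY
  Key:       JOJOJOJ
Step 2: Encrypt each letter:
  E(4) + J(9) = (4+9) mod 26 = 13 = N
  N(13) + O(14) = (13+14) mod 26 = 1 = B
  T(19) + J(9) = (19+9) mod 26 = 2 = C
  R(17) + O(14) = (17+14) mod 26 = 5 = F
  O(14) + J(9) = (14+9) mod 26 = 23 = X
  P(15) + O(14) = (15+14) mod 26 = 3 = D
  Y(24) + J(9) = (24+9) mod 26 = 7 = H
Ciphertext: NBCFXDH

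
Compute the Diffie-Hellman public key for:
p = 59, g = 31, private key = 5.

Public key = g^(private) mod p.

Step 1: A = g^a mod p = 31^5 mod 59.
  31^1 mod 59 = 31
  31^2 mod 59 = (31 * 31) mod 59 = 17
  31^3 mod 59 = (17 * 31) mod 59 = 55
  31^4 mod 59 = (55 * 31) mod 59 = 53
  31^5 mod 59 = (53 * 31) mod 59 = 50
Result: A = 50.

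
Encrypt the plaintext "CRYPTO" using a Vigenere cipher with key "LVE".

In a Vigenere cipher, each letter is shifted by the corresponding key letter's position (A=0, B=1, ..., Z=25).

Step 1: Repeat key to match plaintext length:
  Plaintext: CRYPTO
  Key:       LVELVE
Step 2: Encrypt each letter:
  C(2) + L(11) = (2+11) mod 26 = 13 = N
  R(17) + V(21) = (17+21) mod 26 = 12 = M
  Y(24) + E(4) = (24+4) mod 26 = 2 = C
  P(15) + L(11) = (15+11) mod 26 = 0 = A
  T(19) + V(21) = (19+21) mod 26 = 14 = O
  O(14) + E(4) = (14+4) mod 26 = 18 = S
Ciphertext: NMCAOS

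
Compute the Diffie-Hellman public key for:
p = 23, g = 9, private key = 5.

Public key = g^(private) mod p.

Step 1: A = g^a mod p = 9^5 mod 23.
  9^1 mod 23 = 9
  9^2 mod 23 = (9 * 9) mod 23 = 12
  9^3 mod 23 = (12 * 9) mod 23 = 16
  9^4 mod 23 = (16 * 9) mod 23 = 6
  9^5 mod 23 = (6 * 9) mod 23 = 8
Result: A = 8.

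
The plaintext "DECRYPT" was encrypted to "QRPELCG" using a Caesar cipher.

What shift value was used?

Step 1: Compare first letters: D (position 3) -> Q (position 16).
Step 2: Shift = (16 - 3) mod 26 = 13.
The shift value is 13.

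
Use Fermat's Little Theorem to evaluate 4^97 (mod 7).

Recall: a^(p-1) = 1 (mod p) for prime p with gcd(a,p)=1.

Step 1: Since 7 is prime, by Fermat's Little Theorem: 4^6 = 1 (mod 7).
Step 2: Reduce exponent: 97 mod 6 = 1.
Step 3: So 4^97 = 4^1 (mod 7).
Step 4: 4^1 mod 7 = 4.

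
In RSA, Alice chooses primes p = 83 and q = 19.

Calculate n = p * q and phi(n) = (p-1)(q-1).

Step 1: n = p * q = 83 * 19 = 1577.
Step 2: phi(n) = (p-1)(q-1) = 82 * 18 = 1476.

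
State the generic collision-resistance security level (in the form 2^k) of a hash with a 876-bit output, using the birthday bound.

Step 1: The birthday paradox gives collision probability ~50% after sqrt(2^n) = 2^(n/2) hashes.
Step 2: For 876-bit output: 2^(876/2) = 2^438.
Step 3: Approximately 2^438 hash computations needed.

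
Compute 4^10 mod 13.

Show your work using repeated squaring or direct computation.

Step 1: Compute 4^10 mod 13 step by step, reducing modulo 13 at each step.
  4^1 mod 13 = 4
  4^2 mod 13 = (4 * 4) mod 13 = 3
  4^3 mod 13 = (3 * 4) mod 13 = 12
  4^4 mod 13 = (12 * 4) mod 13 = 9
  4^5 mod 13 = (9 * 4) mod 13 = 10
  4^6 mod 13 = (10 * 4) mod 13 = 1
  4^7 mod 13 = (1 * 4) mod 13 = 4
  4^8 mod 13 = (4 * 4) mod 13 = 3
  4^9 mod 13 = (3 * 4) mod 13 = 12
  4^10 mod 13 = (12 * 4) mod 13 = 9
Step 2: Result = 9.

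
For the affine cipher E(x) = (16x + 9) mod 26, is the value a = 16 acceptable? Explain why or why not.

Step 1: Compute gcd(16, 26).
Step 2: gcd(16, 26) = 2.
Since gcd = 2 != 1, 16 shares a common factor with 26, so it cannot be used.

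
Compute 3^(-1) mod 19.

Step 1: We need x such that 3 * x = 1 (mod 19).
Step 2: Using the extended Euclidean algorithm or trial:
  3 * 13 = 39 = 2 * 19 + 1.
Step 3: Since 39 mod 19 = 1, the inverse is x = 13.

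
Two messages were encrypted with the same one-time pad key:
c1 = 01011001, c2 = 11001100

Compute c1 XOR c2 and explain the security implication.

Step 1: c1 XOR c2 = (m1 XOR k) XOR (m2 XOR k).
Step 2: By XOR associativity/commutativity: = m1 XOR m2 XOR k XOR k = m1 XOR m2.
Step 3: 01011001 XOR 11001100 = 10010101 = 149.
Step 4: The key cancels out! An attacker learns m1 XOR m2 = 149, revealing the relationship between plaintexts.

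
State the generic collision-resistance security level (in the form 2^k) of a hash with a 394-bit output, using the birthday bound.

Step 1: The birthday paradox gives collision probability ~50% after sqrt(2^n) = 2^(n/2) hashes.
Step 2: For 394-bit output: 2^(394/2) = 2^197.
Step 3: Approximately 2^197 hash computations needed.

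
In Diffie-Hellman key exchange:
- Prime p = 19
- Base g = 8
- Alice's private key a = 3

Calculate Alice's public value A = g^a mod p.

Step 1: A = g^a mod p = 8^3 mod 19.
  8^1 mod 19 = 8
  8^2 mod 19 = (8 * 8) mod 19 = 7
  8^3 mod 19 = (7 * 8) mod 19 = 18
Result: A = 18.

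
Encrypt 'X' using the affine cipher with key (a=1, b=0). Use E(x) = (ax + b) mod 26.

Step 1: Convert 'X' to number: x = 23.
Step 2: E(23) = (1 * 23 + 0) mod 26 = 23 mod 26 = 23.
Step 3: Convert 23 back to letter: X.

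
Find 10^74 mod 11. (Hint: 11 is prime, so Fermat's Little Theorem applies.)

Step 1: Since 11 is prime, by Fermat's Little Theorem: 10^10 = 1 (mod 11).
Step 2: Reduce exponent: 74 mod 10 = 4.
Step 3: So 10^74 = 10^4 (mod 11).
Step 4: 10^4 mod 11 = 1.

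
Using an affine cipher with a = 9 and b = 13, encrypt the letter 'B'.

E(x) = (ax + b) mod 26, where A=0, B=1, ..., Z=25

Step 1: Convert 'B' to number: x = 1.
Step 2: E(1) = (9 * 1 + 13) mod 26 = 22 mod 26 = 22.
Step 3: Convert 22 back to letter: W.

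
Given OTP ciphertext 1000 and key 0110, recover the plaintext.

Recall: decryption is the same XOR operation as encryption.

Step 1: XOR ciphertext with key:
  Ciphertext: 1000
  Key:        0110
  XOR:        1110
Step 2: Plaintext = 1110 = 14 in decimal.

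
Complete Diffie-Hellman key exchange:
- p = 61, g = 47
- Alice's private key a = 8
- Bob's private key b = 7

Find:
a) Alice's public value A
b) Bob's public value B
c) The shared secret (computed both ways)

Step 1: A = g^a mod p = 47^8 mod 61 = 13.
Step 2: B = g^b mod p = 47^7 mod 61 = 47.
Step 3: Alice computes s = B^a mod p = 47^8 mod 61 = 13.
Step 4: Bob computes s = A^b mod p = 13^7 mod 61 = 13.
Both sides agree: shared secret = 13.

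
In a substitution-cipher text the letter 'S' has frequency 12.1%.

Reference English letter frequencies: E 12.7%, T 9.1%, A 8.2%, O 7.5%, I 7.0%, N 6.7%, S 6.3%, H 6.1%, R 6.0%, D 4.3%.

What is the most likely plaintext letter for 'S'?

Step 1: The observed frequency is 12.1%.
Step 2: Compare with English frequencies:
  E: 12.7% (difference: 0.6%) <-- closest
  T: 9.1% (difference: 3.0%)
  A: 8.2% (difference: 3.9%)
  O: 7.5% (difference: 4.6%)
  I: 7.0% (difference: 5.1%)
  N: 6.7% (difference: 5.4%)
  S: 6.3% (difference: 5.8%)
  H: 6.1% (difference: 6.0%)
  R: 6.0% (difference: 6.1%)
  D: 4.3% (difference: 7.8%)
Step 3: 'S' most likely represents 'E' (frequency 12.7%).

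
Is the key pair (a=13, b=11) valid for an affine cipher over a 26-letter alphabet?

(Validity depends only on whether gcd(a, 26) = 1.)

Step 1: Compute gcd(13, 26).
Step 2: gcd(13, 26) = 13.
Since gcd = 13 != 1, 13 shares a common factor with 26, so it cannot be used.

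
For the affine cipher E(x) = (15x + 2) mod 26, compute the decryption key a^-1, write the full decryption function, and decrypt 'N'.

Step 1: Find a^-1, the modular inverse of 15 mod 26.
Step 2: We need 15 * a^-1 = 1 (mod 26).
Step 3: 15 * 7 = 105 = 4 * 26 + 1, so a^-1 = 7.
Step 4: D(y) = 7(y - 2) mod 26.
Step 5: Apply to 'N' (y = 13): D(13) = 7 * (13 - 2) mod 26 = 7 * 11 mod 26 = 25 -> 'Z'.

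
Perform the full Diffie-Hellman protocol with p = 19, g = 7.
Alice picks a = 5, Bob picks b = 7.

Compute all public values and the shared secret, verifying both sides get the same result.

Step 1: A = g^a mod p = 7^5 mod 19 = 11.
Step 2: B = g^b mod p = 7^7 mod 19 = 7.
Step 3: Alice computes s = B^a mod p = 7^5 mod 19 = 11.
Step 4: Bob computes s = A^b mod p = 11^7 mod 19 = 11.
Both sides agree: shared secret = 11.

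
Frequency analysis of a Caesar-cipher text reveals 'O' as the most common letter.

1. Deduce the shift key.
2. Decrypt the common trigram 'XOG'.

Step 1: In English, 'E' is the most frequent letter (12.7%).
Step 2: The most frequent ciphertext letter is 'O' (position 14).
Step 3: Shift = (14 - 4) mod 26 = 10.
Step 4: Decrypt 'XOG' by shifting back 10:
  X -> N
  O -> E
  G -> W
Step 5: 'XOG' decrypts to 'NEW'.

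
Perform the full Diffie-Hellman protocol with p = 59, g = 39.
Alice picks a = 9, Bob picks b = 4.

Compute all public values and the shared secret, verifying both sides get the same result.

Step 1: A = g^a mod p = 39^9 mod 59 = 18.
Step 2: B = g^b mod p = 39^4 mod 59 = 51.
Step 3: Alice computes s = B^a mod p = 51^9 mod 59 = 15.
Step 4: Bob computes s = A^b mod p = 18^4 mod 59 = 15.
Both sides agree: shared secret = 15.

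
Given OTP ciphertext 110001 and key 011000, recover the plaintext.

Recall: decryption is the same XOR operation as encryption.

Step 1: XOR ciphertext with key:
  Ciphertext: 110001
  Key:        011000
  XOR:        101001
Step 2: Plaintext = 101001 = 41 in decimal.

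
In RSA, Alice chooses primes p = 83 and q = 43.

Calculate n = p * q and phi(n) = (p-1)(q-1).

Step 1: n = p * q = 83 * 43 = 3569.
Step 2: phi(n) = (p-1)(q-1) = 82 * 42 = 3444.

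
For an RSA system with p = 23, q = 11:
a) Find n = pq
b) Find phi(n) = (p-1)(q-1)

Step 1: n = p * q = 23 * 11 = 253.
Step 2: phi(n) = (p-1)(q-1) = 22 * 10 = 220.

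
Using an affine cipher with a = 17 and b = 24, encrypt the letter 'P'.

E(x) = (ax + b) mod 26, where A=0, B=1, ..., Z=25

Step 1: Convert 'P' to number: x = 15.
Step 2: E(15) = (17 * 15 + 24) mod 26 = 279 mod 26 = 19.
Step 3: Convert 19 back to letter: T.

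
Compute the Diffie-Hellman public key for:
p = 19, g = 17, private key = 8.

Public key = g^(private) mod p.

Step 1: A = g^a mod p = 17^8 mod 19.
  17^1 mod 19 = 17
  17^2 mod 19 = (17 * 17) mod 19 = 4
  17^3 mod 19 = (4 * 17) mod 19 = 11
  17^4 mod 19 = (11 * 17) mod 19 = 16
  17^5 mod 19 = (16 * 17) mod 19 = 6
  17^6 mod 19 = (6 * 17) mod 19 = 7
  17^7 mod 19 = (7 * 17) mod 19 = 5
  17^8 mod 19 = (5 * 17) mod 19 = 9
Result: A = 9.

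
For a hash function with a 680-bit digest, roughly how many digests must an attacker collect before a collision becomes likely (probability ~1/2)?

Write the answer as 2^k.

Step 1: The birthday paradox gives collision probability ~50% after sqrt(2^n) = 2^(n/2) hashes.
Step 2: For 680-bit output: 2^(680/2) = 2^340.
Step 3: Approximately 2^340 hash computations needed.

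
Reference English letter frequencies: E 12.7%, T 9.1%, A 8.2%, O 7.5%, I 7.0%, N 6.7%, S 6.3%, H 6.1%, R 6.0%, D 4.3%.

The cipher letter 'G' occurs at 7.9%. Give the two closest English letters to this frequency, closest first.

Step 1: Observed frequency of 'G' is 7.9%.
Step 2: Compute distances to each reference frequency and sort:
  A (8.2%): difference = 0.3% <-- BEST
  O (7.5%): difference = 0.4% <-- RUNNER-UP
  I (7.0%): difference = 0.9%
  T (9.1%): difference = 1.2%
  N (6.7%): difference = 1.2%
Step 3: Most likely is 'A' (8.2%, diff 0.3%); second most likely is 'O' (7.5%, diff 0.4%).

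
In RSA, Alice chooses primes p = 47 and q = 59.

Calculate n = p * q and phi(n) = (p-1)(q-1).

Step 1: n = p * q = 47 * 59 = 2773.
Step 2: phi(n) = (p-1)(q-1) = 46 * 58 = 2668.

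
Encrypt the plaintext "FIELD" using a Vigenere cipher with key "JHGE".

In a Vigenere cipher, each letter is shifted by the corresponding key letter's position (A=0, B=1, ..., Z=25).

Step 1: Repeat key to match plaintext length:
  Plaintext: FIELD
  Key:       JHGEJ
Step 2: Encrypt each letter:
  F(5) + J(9) = (5+9) mod 26 = 14 = O
  I(8) + H(7) = (8+7) mod 26 = 15 = P
  E(4) + G(6) = (4+6) mod 26 = 10 = K
  L(11) + E(4) = (11+4) mod 26 = 15 = P
  D(3) + J(9) = (3+9) mod 26 = 12 = M
Ciphertext: OPKPM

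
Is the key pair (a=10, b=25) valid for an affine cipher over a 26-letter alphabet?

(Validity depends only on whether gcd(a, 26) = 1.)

Step 1: Compute gcd(10, 26).
Step 2: gcd(10, 26) = 2.
Since gcd = 2 != 1, 10 shares a common factor with 26, so it cannot be used.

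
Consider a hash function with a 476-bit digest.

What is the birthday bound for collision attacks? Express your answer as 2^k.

Step 1: The birthday paradox gives collision probability ~50% after sqrt(2^n) = 2^(n/2) hashes.
Step 2: For 476-bit output: 2^(476/2) = 2^238.
Step 3: Approximately 2^238 hash computations needed.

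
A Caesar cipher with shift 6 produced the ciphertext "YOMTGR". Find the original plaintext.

Step 1: Reverse the shift by subtracting 6 from each letter position.
  Y (position 24) -> position (24-6) mod 26 = 18 -> S
  O (position 14) -> position (14-6) mod 26 = 8 -> I
  M (position 12) -> position (12-6) mod 26 = 6 -> G
  T (position 19) -> position (19-6) mod 26 = 13 -> N
  G (position 6) -> position (6-6) mod 26 = 0 -> A
  R (position 17) -> position (17-6) mod 26 = 11 -> L
Decrypted message: SIGNAL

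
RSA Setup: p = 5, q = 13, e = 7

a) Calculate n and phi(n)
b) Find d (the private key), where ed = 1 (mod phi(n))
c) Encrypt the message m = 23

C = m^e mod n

Step 1: n = 5 * 13 = 65.
Step 2: phi(n) = (5-1)(13-1) = 4 * 12 = 48.
Step 3: Find d = 7^(-1) mod 48 = 7.
  Verify: 7 * 7 = 49 = 1 (mod 48).
Step 4: C = 23^7 mod 65 = 62.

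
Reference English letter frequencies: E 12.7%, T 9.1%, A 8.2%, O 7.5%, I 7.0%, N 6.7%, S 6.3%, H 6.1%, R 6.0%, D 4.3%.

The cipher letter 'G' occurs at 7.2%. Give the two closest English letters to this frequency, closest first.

Step 1: Observed frequency of 'G' is 7.2%.
Step 2: Compute distances to each reference frequency and sort:
  I (7.0%): difference = 0.2% <-- BEST
  O (7.5%): difference = 0.3% <-- RUNNER-UP
  N (6.7%): difference = 0.5%
  S (6.3%): difference = 0.9%
  A (8.2%): difference = 1.0%
Step 3: Most likely is 'I' (7.0%, diff 0.2%); second most likely is 'O' (7.5%, diff 0.3%).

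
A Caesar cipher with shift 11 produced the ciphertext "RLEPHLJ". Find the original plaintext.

Step 1: Reverse the shift by subtracting 11 from each letter position.
  R (position 17) -> position (17-11) mod 26 = 6 -> G
  L (position 11) -> position (11-11) mod 26 = 0 -> A
  E (position 4) -> position (4-11) mod 26 = 19 -> T
  P (position 15) -> position (15-11) mod 26 = 4 -> E
  H (position 7) -> position (7-11) mod 26 = 22 -> W
  L (position 11) -> position (11-11) mod 26 = 0 -> A
  J (position 9) -> position (9-11) mod 26 = 24 -> Y
Decrypted message: GATEWAY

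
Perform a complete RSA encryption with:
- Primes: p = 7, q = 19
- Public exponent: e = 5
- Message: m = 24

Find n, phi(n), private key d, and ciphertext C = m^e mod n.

Step 1: n = 7 * 19 = 133.
Step 2: phi(n) = (7-1)(19-1) = 6 * 18 = 108.
Step 3: Find d = 5^(-1) mod 108 = 65.
  Verify: 5 * 65 = 325 = 1 (mod 108).
Step 4: C = 24^5 mod 133 = 47.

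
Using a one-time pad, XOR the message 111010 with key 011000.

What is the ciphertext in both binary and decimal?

Step 1: Write out the XOR operation bit by bit:
  Message: 111010
  Key:     011000
  XOR:     100010
Step 2: Convert to decimal: 100010 = 34.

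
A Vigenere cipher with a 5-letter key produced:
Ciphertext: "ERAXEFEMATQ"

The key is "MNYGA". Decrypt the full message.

Step 1: Key 'MNYGA' has length 5. Extended key: MNYGAMNYGAM
Step 2: Decrypt each position:
  E(4) - M(12) = 18 = S
  R(17) - N(13) = 4 = E
  A(0) - Y(24) = 2 = C
  X(23) - G(6) = 17 = R
  E(4) - A(0) = 4 = E
  F(5) - M(12) = 19 = T
  E(4) - N(13) = 17 = R
  M(12) - Y(24) = 14 = O
  A(0) - G(6) = 20 = U
  T(19) - A(0) = 19 = T
  Q(16) - M(12) = 4 = E
Plaintext: SECRETROUTE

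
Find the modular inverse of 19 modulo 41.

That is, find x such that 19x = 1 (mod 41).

Step 1: We need x such that 19 * x = 1 (mod 41).
Step 2: Using the extended Euclidean algorithm or trial:
  19 * 13 = 247 = 6 * 41 + 1.
Step 3: Since 247 mod 41 = 1, the inverse is x = 13.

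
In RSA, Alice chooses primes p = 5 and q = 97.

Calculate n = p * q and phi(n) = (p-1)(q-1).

Step 1: n = p * q = 5 * 97 = 485.
Step 2: phi(n) = (p-1)(q-1) = 4 * 96 = 384.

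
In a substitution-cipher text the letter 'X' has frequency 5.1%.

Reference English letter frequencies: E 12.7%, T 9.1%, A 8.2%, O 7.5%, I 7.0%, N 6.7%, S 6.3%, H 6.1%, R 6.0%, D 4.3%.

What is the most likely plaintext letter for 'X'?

Step 1: The observed frequency is 5.1%.
Step 2: Compare with English frequencies:
  E: 12.7% (difference: 7.6%)
  T: 9.1% (difference: 4.0%)
  A: 8.2% (difference: 3.1%)
  O: 7.5% (difference: 2.4%)
  I: 7.0% (difference: 1.9%)
  N: 6.7% (difference: 1.6%)
  S: 6.3% (difference: 1.2%)
  H: 6.1% (difference: 1.0%)
  R: 6.0% (difference: 0.9%)
  D: 4.3% (difference: 0.8%) <-- closest
Step 3: 'X' most likely represents 'D' (frequency 4.3%).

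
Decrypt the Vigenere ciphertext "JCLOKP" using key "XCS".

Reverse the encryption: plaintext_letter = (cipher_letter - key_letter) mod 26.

Step 1: Extend key: XCSXCS
Step 2: Decrypt each letter (c - k) mod 26:
  J(9) - X(23) = (9-23) mod 26 = 12 = M
  C(2) - C(2) = (2-2) mod 26 = 0 = A
  L(11) - S(18) = (11-18) mod 26 = 19 = T
  O(14) - X(23) = (14-23) mod 26 = 17 = R
  K(10) - C(2) = (10-2) mod 26 = 8 = I
  P(15) - S(18) = (15-18) mod 26 = 23 = X
Plaintext: MATRIX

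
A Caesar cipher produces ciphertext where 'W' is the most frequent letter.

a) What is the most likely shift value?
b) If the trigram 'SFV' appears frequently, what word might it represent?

Step 1: In English, 'E' is the most frequent letter (12.7%).
Step 2: The most frequent ciphertext letter is 'W' (position 22).
Step 3: Shift = (22 - 4) mod 26 = 18.
Step 4: Decrypt 'SFV' by shifting back 18:
  S -> A
  F -> N
  V -> D
Step 5: 'SFV' decrypts to 'AND'.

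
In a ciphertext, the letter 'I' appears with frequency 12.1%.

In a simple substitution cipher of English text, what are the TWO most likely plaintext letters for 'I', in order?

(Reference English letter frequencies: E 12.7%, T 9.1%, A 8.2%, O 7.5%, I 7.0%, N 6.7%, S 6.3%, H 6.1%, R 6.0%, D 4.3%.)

Step 1: Observed frequency of 'I' is 12.1%.
Step 2: Compute distances to each reference frequency and sort:
  E (12.7%): difference = 0.6% <-- BEST
  T (9.1%): difference = 3.0% <-- RUNNER-UP
  A (8.2%): difference = 3.9%
  O (7.5%): difference = 4.6%
  I (7.0%): difference = 5.1%
Step 3: Most likely is 'E' (12.7%, diff 0.6%); second most likely is 'T' (9.1%, diff 3.0%).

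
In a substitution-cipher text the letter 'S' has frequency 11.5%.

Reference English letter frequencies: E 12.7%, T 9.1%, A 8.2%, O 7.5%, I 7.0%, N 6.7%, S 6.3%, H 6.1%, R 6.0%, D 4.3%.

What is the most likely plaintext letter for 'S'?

Step 1: The observed frequency is 11.5%.
Step 2: Compare with English frequencies:
  E: 12.7% (difference: 1.2%) <-- closest
  T: 9.1% (difference: 2.4%)
  A: 8.2% (difference: 3.3%)
  O: 7.5% (difference: 4.0%)
  I: 7.0% (difference: 4.5%)
  N: 6.7% (difference: 4.8%)
  S: 6.3% (difference: 5.2%)
  H: 6.1% (difference: 5.4%)
  R: 6.0% (difference: 5.5%)
  D: 4.3% (difference: 7.2%)
Step 3: 'S' most likely represents 'E' (frequency 12.7%).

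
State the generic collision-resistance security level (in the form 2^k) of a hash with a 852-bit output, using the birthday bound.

Step 1: The birthday paradox gives collision probability ~50% after sqrt(2^n) = 2^(n/2) hashes.
Step 2: For 852-bit output: 2^(852/2) = 2^426.
Step 3: Approximately 2^426 hash computations needed.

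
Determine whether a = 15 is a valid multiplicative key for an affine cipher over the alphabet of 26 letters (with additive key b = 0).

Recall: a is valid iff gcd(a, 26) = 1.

Step 1: Compute gcd(15, 26).
Step 2: gcd(15, 26) = 1.
Since gcd = 1, 15 is coprime with 26, so it is a valid key.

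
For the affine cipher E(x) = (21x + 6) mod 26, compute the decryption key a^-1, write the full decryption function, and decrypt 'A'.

Step 1: Find a^-1, the modular inverse of 21 mod 26.
Step 2: We need 21 * a^-1 = 1 (mod 26).
Step 3: 21 * 5 = 105 = 4 * 26 + 1, so a^-1 = 5.
Step 4: D(y) = 5(y - 6) mod 26.
Step 5: Apply to 'A' (y = 0): D(0) = 5 * (0 - 6) mod 26 = 5 * -6 mod 26 = 22 -> 'W'.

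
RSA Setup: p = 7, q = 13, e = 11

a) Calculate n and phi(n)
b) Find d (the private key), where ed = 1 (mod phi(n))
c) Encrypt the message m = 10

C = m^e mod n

Step 1: n = 7 * 13 = 91.
Step 2: phi(n) = (7-1)(13-1) = 6 * 12 = 72.
Step 3: Find d = 11^(-1) mod 72 = 59.
  Verify: 11 * 59 = 649 = 1 (mod 72).
Step 4: C = 10^11 mod 91 = 82.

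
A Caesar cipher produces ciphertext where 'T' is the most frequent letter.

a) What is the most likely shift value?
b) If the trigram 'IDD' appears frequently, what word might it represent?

Step 1: In English, 'E' is the most frequent letter (12.7%).
Step 2: The most frequent ciphertext letter is 'T' (position 19).
Step 3: Shift = (19 - 4) mod 26 = 15.
Step 4: Decrypt 'IDD' by shifting back 15:
  I -> T
  D -> O
  D -> O
Step 5: 'IDD' decrypts to 'TOO'.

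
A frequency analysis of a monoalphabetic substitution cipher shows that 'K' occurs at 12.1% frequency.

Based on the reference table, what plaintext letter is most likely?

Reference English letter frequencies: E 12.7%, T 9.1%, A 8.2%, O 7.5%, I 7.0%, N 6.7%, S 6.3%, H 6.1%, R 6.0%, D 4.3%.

Step 1: The observed frequency is 12.1%.
Step 2: Compare with English frequencies:
  E: 12.7% (difference: 0.6%) <-- closest
  T: 9.1% (difference: 3.0%)
  A: 8.2% (difference: 3.9%)
  O: 7.5% (difference: 4.6%)
  I: 7.0% (difference: 5.1%)
  N: 6.7% (difference: 5.4%)
  S: 6.3% (difference: 5.8%)
  H: 6.1% (difference: 6.0%)
  R: 6.0% (difference: 6.1%)
  D: 4.3% (difference: 7.8%)
Step 3: 'K' most likely represents 'E' (frequency 12.7%).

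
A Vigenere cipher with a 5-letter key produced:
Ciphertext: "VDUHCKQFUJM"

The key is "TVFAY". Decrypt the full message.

Step 1: Key 'TVFAY' has length 5. Extended key: TVFAYTVFAYT
Step 2: Decrypt each position:
  V(21) - T(19) = 2 = C
  D(3) - V(21) = 8 = I
  U(20) - F(5) = 15 = P
  H(7) - A(0) = 7 = H
  C(2) - Y(24) = 4 = E
  K(10) - T(19) = 17 = R
  Q(16) - V(21) = 21 = V
  F(5) - F(5) = 0 = A
  U(20) - A(0) = 20 = U
  J(9) - Y(24) = 11 = L
  M(12) - T(19) = 19 = T
Plaintext: CIPHERVAULT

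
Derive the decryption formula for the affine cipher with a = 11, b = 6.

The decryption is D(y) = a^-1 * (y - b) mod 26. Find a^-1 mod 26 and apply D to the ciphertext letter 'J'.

Step 1: Find a^-1, the modular inverse of 11 mod 26.
Step 2: We need 11 * a^-1 = 1 (mod 26).
Step 3: 11 * 19 = 209 = 8 * 26 + 1, so a^-1 = 19.
Step 4: D(y) = 19(y - 6) mod 26.
Step 5: Apply to 'J' (y = 9): D(9) = 19 * (9 - 6) mod 26 = 19 * 3 mod 26 = 5 -> 'F'.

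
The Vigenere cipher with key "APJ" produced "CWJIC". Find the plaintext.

Step 1: Extend key: APJAP
Step 2: Decrypt each letter (c - k) mod 26:
  C(2) - A(0) = (2-0) mod 26 = 2 = C
  W(22) - P(15) = (22-15) mod 26 = 7 = H
  J(9) - J(9) = (9-9) mod 26 = 0 = A
  I(8) - A(0) = (8-0) mod 26 = 8 = I
  C(2) - P(15) = (2-15) mod 26 = 13 = N
Plaintext: CHAIN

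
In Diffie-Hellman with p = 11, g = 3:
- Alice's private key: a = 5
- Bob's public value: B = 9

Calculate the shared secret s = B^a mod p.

Step 1: s = B^a mod p = 9^5 mod 11.
  9^1 mod 11 = 9
  9^2 mod 11 = (9 * 9) mod 11 = 4
  9^3 mod 11 = (4 * 9) mod 11 = 3
  9^4 mod 11 = (3 * 9) mod 11 = 5
  9^5 mod 11 = (5 * 9) mod 11 = 1
Result: shared secret = 1.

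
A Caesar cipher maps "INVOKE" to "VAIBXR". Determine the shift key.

Step 1: Compare first letters: I (position 8) -> V (position 21).
Step 2: Shift = (21 - 8) mod 26 = 13.
The shift value is 13.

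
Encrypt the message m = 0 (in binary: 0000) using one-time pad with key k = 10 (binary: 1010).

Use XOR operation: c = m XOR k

Step 1: Write out the XOR operation bit by bit:
  Message: 0000
  Key:     1010
  XOR:     1010
Step 2: Convert to decimal: 1010 = 10.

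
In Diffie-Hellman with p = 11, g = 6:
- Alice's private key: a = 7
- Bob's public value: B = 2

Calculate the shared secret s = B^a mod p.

Step 1: s = B^a mod p = 2^7 mod 11.
  2^1 mod 11 = 2
  2^2 mod 11 = (2 * 2) mod 11 = 4
  2^3 mod 11 = (4 * 2) mod 11 = 8
  2^4 mod 11 = (8 * 2) mod 11 = 5
  2^5 mod 11 = (5 * 2) mod 11 = 10
  2^6 mod 11 = (10 * 2) mod 11 = 9
  2^7 mod 11 = (9 * 2) mod 11 = 7
Result: shared secret = 7.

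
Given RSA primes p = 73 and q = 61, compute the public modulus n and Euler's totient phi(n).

Step 1: n = p * q = 73 * 61 = 4453.
Step 2: phi(n) = (p-1)(q-1) = 72 * 60 = 4320.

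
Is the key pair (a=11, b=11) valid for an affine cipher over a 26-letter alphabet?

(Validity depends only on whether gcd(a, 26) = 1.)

Step 1: Compute gcd(11, 26).
Step 2: gcd(11, 26) = 1.
Since gcd = 1, 11 is coprime with 26, so it is a valid key.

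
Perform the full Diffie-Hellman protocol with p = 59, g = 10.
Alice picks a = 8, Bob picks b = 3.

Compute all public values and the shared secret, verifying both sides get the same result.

Step 1: A = g^a mod p = 10^8 mod 59 = 15.
Step 2: B = g^b mod p = 10^3 mod 59 = 56.
Step 3: Alice computes s = B^a mod p = 56^8 mod 59 = 12.
Step 4: Bob computes s = A^b mod p = 15^3 mod 59 = 12.
Both sides agree: shared secret = 12.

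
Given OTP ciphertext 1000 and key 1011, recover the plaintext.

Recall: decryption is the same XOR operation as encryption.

Step 1: XOR ciphertext with key:
  Ciphertext: 1000
  Key:        1011
  XOR:        0011
Step 2: Plaintext = 0011 = 3 in decimal.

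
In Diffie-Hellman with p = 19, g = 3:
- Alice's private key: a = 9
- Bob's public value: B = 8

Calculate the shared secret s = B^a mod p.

Step 1: s = B^a mod p = 8^9 mod 19.
  8^1 mod 19 = 8
  8^2 mod 19 = (8 * 8) mod 19 = 7
  8^3 mod 19 = (7 * 8) mod 19 = 18
  8^4 mod 19 = (18 * 8) mod 19 = 11
  8^5 mod 19 = (11 * 8) mod 19 = 12
  8^6 mod 19 = (12 * 8) mod 19 = 1
  8^7 mod 19 = (1 * 8) mod 19 = 8
  8^8 mod 19 = (8 * 8) mod 19 = 7
  8^9 mod 19 = (7 * 8) mod 19 = 18
Result: shared secret = 18.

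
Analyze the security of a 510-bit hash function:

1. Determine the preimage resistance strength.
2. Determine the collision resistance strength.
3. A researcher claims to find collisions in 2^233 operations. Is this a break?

Step 1: Preimage resistance requires brute-force of 2^510 operations.
Step 2: Collision resistance (birthday bound) = 2^(510/2) = 2^255.
Step 3: The claimed attack costs 2^233 operations.
Step 4: Since 2^233 < 2^255, the claimed attack beats the generic birthday bound, so collision resistance is broken.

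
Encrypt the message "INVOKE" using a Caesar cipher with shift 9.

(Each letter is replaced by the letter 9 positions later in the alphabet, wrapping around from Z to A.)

Step 1: For each letter, shift forward by 9 positions (mod 26).
  I (position 8) -> position (8+9) mod 26 = 17 -> R
  N (position 13) -> position (13+9) mod 26 = 22 -> W
  V (position 21) -> position (21+9) mod 26 = 4 -> E
  O (position 14) -> position (14+9) mod 26 = 23 -> X
  K (position 10) -> position (10+9) mod 26 = 19 -> T
  E (position 4) -> position (4+9) mod 26 = 13 -> N
Result: RWEXTN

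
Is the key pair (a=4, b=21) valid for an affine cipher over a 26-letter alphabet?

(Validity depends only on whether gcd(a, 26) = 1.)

Step 1: Compute gcd(4, 26).
Step 2: gcd(4, 26) = 2.
Since gcd = 2 != 1, 4 shares a common factor with 26, so it cannot be used.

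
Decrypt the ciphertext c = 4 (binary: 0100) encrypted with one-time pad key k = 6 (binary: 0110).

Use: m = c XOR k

Step 1: XOR ciphertext with key:
  Ciphertext: 0100
  Key:        0110
  XOR:        0010
Step 2: Plaintext = 0010 = 2 in decimal.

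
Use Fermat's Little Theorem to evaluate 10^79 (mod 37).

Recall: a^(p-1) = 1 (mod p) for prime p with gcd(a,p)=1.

Step 1: Since 37 is prime, by Fermat's Little Theorem: 10^36 = 1 (mod 37).
Step 2: Reduce exponent: 79 mod 36 = 7.
Step 3: So 10^79 = 10^7 (mod 37).
Step 4: 10^7 mod 37 = 10.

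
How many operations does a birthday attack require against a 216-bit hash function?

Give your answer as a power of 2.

Step 1: The birthday paradox gives collision probability ~50% after sqrt(2^n) = 2^(n/2) hashes.
Step 2: For 216-bit output: 2^(216/2) = 2^108.
Step 3: Approximately 2^108 hash computations needed.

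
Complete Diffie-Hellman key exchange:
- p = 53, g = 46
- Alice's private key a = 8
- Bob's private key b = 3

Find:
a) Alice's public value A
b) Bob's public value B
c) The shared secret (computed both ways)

Step 1: A = g^a mod p = 46^8 mod 53 = 44.
Step 2: B = g^b mod p = 46^3 mod 53 = 28.
Step 3: Alice computes s = B^a mod p = 28^8 mod 53 = 13.
Step 4: Bob computes s = A^b mod p = 44^3 mod 53 = 13.
Both sides agree: shared secret = 13.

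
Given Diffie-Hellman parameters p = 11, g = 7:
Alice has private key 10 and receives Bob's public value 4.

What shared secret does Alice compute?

Step 1: s = B^a mod p = 4^10 mod 11.
  4^1 mod 11 = 4
  4^2 mod 11 = (4 * 4) mod 11 = 5
  4^3 mod 11 = (5 * 4) mod 11 = 9
  4^4 mod 11 = (9 * 4) mod 11 = 3
  4^5 mod 11 = (3 * 4) mod 11 = 1
  4^6 mod 11 = (1 * 4) mod 11 = 4
  4^7 mod 11 = (4 * 4) mod 11 = 5
  4^8 mod 11 = (5 * 4) mod 11 = 9
  4^9 mod 11 = (9 * 4) mod 11 = 3
  4^10 mod 11 = (3 * 4) mod 11 = 1
Result: shared secret = 1.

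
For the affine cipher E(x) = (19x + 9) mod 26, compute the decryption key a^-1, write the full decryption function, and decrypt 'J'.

Step 1: Find a^-1, the modular inverse of 19 mod 26.
Step 2: We need 19 * a^-1 = 1 (mod 26).
Step 3: 19 * 11 = 209 = 8 * 26 + 1, so a^-1 = 11.
Step 4: D(y) = 11(y - 9) mod 26.
Step 5: Apply to 'J' (y = 9): D(9) = 11 * (9 - 9) mod 26 = 11 * 0 mod 26 = 0 -> 'A'.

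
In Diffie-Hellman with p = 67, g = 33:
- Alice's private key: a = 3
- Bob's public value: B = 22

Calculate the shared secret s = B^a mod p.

Step 1: s = B^a mod p = 22^3 mod 67.
  22^1 mod 67 = 22
  22^2 mod 67 = (22 * 22) mod 67 = 15
  22^3 mod 67 = (15 * 22) mod 67 = 62
Result: shared secret = 62.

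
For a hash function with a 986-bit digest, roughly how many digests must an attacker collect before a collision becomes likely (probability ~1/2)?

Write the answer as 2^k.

Step 1: The birthday paradox gives collision probability ~50% after sqrt(2^n) = 2^(n/2) hashes.
Step 2: For 986-bit output: 2^(986/2) = 2^493.
Step 3: Approximately 2^493 hash computations needed.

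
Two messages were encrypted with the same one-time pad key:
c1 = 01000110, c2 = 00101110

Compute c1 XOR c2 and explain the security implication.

Step 1: c1 XOR c2 = (m1 XOR k) XOR (m2 XOR k).
Step 2: By XOR associativity/commutativity: = m1 XOR m2 XOR k XOR k = m1 XOR m2.
Step 3: 01000110 XOR 00101110 = 01101000 = 104.
Step 4: The key cancels out! An attacker learns m1 XOR m2 = 104, revealing the relationship between plaintexts.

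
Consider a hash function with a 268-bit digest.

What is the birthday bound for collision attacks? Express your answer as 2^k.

Step 1: The birthday paradox gives collision probability ~50% after sqrt(2^n) = 2^(n/2) hashes.
Step 2: For 268-bit output: 2^(268/2) = 2^134.
Step 3: Approximately 2^134 hash computations needed.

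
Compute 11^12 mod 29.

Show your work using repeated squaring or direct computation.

Step 1: Compute 11^12 mod 29 step by step, reducing modulo 29 at each step.
  11^1 mod 29 = 11
  11^2 mod 29 = (11 * 11) mod 29 = 5
  11^3 mod 29 = (5 * 11) mod 29 = 26
  11^4 mod 29 = (26 * 11) mod 29 = 25
  11^5 mod 29 = (25 * 11) mod 29 = 14
  11^6 mod 29 = (14 * 11) mod 29 = 9
  11^7 mod 29 = (9 * 11) mod 29 = 12
  11^8 mod 29 = (12 * 11) mod 29 = 16
  11^9 mod 29 = (16 * 11) mod 29 = 2
  11^10 mod 29 = (2 * 11) mod 29 = 22
  11^11 mod 29 = (22 * 11) mod 29 = 10
  11^12 mod 29 = (10 * 11) mod 29 = 23
Step 2: Result = 23.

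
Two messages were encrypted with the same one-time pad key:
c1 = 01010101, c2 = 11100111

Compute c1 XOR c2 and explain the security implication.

Step 1: c1 XOR c2 = (m1 XOR k) XOR (m2 XOR k).
Step 2: By XOR associativity/commutativity: = m1 XOR m2 XOR k XOR k = m1 XOR m2.
Step 3: 01010101 XOR 11100111 = 10110010 = 178.
Step 4: The key cancels out! An attacker learns m1 XOR m2 = 178, revealing the relationship between plaintexts.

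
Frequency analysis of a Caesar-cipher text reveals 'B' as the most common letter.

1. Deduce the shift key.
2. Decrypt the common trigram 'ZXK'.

Step 1: In English, 'E' is the most frequent letter (12.7%).
Step 2: The most frequent ciphertext letter is 'B' (position 1).
Step 3: Shift = (1 - 4) mod 26 = 23.
Step 4: Decrypt 'ZXK' by shifting back 23:
  Z -> C
  X -> A
  K -> N
Step 5: 'ZXK' decrypts to 'CAN'.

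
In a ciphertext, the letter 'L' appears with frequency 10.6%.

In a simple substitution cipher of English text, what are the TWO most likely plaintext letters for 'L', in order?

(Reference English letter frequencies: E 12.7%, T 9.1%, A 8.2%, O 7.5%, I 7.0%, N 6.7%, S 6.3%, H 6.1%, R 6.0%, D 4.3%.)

Step 1: Observed frequency of 'L' is 10.6%.
Step 2: Compute distances to each reference frequency and sort:
  T (9.1%): difference = 1.5% <-- BEST
  E (12.7%): difference = 2.1% <-- RUNNER-UP
  A (8.2%): difference = 2.4%
  O (7.5%): difference = 3.1%
  I (7.0%): difference = 3.6%
Step 3: Most likely is 'T' (9.1%, diff 1.5%); second most likely is 'E' (12.7%, diff 2.1%).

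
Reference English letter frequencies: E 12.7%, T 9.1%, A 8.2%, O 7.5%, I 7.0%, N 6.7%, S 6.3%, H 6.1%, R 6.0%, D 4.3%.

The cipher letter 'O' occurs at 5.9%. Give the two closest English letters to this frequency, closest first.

Step 1: Observed frequency of 'O' is 5.9%.
Step 2: Compute distances to each reference frequency and sort:
  R (6.0%): difference = 0.1% <-- BEST
  H (6.1%): difference = 0.2% <-- RUNNER-UP
  S (6.3%): difference = 0.4%
  N (6.7%): difference = 0.8%
  I (7.0%): difference = 1.1%
Step 3: Most likely is 'R' (6.0%, diff 0.1%); second most likely is 'H' (6.1%, diff 0.2%).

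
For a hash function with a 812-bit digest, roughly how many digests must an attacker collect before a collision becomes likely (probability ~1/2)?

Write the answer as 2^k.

Step 1: The birthday paradox gives collision probability ~50% after sqrt(2^n) = 2^(n/2) hashes.
Step 2: For 812-bit output: 2^(812/2) = 2^406.
Step 3: Approximately 2^406 hash computations needed.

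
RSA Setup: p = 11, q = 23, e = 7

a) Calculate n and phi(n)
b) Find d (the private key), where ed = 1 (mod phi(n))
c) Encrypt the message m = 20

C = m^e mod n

Step 1: n = 11 * 23 = 253.
Step 2: phi(n) = (11-1)(23-1) = 10 * 22 = 220.
Step 3: Find d = 7^(-1) mod 220 = 63.
  Verify: 7 * 63 = 441 = 1 (mod 220).
Step 4: C = 20^7 mod 253 = 136.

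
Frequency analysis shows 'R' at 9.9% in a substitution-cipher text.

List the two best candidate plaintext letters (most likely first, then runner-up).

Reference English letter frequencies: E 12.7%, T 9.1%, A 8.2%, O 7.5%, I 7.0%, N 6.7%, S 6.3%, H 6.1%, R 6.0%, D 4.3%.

Step 1: Observed frequency of 'R' is 9.9%.
Step 2: Compute distances to each reference frequency and sort:
  T (9.1%): difference = 0.8% <-- BEST
  A (8.2%): difference = 1.7% <-- RUNNER-UP
  O (7.5%): difference = 2.4%
  E (12.7%): difference = 2.8%
  I (7.0%): difference = 2.9%
Step 3: Most likely is 'T' (9.1%, diff 0.8%); second most likely is 'A' (8.2%, diff 1.7%).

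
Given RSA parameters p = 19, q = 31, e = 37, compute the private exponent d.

Step 1: n = 19 * 31 = 589.
Step 2: phi(n) = 18 * 30 = 540.
Step 3: Find d such that 37 * d = 1 (mod 540).
Step 4: d = 37^(-1) mod 540 = 73.
Verification: 37 * 73 = 2701 = 5 * 540 + 1.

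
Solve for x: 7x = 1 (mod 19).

Step 1: We need x such that 7 * x = 1 (mod 19).
Step 2: Using the extended Euclidean algorithm or trial:
  7 * 11 = 77 = 4 * 19 + 1.
Step 3: Since 77 mod 19 = 1, the inverse is x = 11.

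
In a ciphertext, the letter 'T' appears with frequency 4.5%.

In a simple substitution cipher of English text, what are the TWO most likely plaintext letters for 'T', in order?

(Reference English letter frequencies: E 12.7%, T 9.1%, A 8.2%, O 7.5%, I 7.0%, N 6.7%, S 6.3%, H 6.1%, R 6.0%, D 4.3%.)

Step 1: Observed frequency of 'T' is 4.5%.
Step 2: Compute distances to each reference frequency and sort:
  D (4.3%): difference = 0.2% <-- BEST
  R (6.0%): difference = 1.5% <-- RUNNER-UP
  H (6.1%): difference = 1.6%
  S (6.3%): difference = 1.8%
  N (6.7%): difference = 2.2%
Step 3: Most likely is 'D' (4.3%, diff 0.2%); second most likely is 'R' (6.0%, diff 1.5%).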